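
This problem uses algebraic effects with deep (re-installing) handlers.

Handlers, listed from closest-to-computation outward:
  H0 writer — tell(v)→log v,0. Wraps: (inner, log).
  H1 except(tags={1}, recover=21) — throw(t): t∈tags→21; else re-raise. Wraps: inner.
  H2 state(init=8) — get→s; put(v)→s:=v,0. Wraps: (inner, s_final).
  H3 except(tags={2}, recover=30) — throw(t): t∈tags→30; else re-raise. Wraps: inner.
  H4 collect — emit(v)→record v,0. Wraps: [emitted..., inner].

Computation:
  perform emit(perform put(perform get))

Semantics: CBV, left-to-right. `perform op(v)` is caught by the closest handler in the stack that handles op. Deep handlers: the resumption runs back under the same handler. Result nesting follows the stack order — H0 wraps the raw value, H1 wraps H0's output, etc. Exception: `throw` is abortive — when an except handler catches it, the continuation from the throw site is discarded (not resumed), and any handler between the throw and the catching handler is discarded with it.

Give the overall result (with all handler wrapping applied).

Evaluation trace:
get @ H2 ⇒ 8
put(8) @ H2 ⇒ s:=8
emit(0) @ H4 ⇒ out+=0
H0 returns (0, ())
H1 returns (0, ())
H2 returns ((0, ()), 8)
H3 returns ((0, ()), 8)
H4 returns [0, ((0, ()), 8)]
= [0, ((0, ()), 8)]

Answer: [0, ((0, ()), 8)]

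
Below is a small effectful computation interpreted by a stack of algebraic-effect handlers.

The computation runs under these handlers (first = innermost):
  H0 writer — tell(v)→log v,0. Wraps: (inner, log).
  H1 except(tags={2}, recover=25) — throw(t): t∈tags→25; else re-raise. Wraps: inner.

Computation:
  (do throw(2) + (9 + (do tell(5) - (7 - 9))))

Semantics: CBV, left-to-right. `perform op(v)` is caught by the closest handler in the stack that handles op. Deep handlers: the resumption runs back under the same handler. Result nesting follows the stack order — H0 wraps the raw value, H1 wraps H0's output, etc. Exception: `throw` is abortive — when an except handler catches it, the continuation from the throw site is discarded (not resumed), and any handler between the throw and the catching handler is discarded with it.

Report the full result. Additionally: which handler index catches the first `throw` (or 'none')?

Step-by-step:
throw(2) @ H1 caught ⇒ 25
= 25

Answer: 25 ; first throw caught by: H1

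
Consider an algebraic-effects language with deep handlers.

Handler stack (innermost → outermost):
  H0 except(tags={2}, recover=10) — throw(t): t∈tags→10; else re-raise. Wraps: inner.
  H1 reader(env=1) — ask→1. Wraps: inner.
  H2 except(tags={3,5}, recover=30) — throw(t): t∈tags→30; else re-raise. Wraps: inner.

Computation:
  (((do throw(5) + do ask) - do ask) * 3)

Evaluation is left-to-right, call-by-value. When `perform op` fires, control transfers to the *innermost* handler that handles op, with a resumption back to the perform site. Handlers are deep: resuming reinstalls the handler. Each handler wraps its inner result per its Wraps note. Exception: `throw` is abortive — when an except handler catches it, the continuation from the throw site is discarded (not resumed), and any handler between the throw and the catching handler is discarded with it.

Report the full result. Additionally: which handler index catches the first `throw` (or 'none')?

Answer: 30 ; first throw caught by: H2

Evaluation trace:
throw(5) @ H0 re-raised
throw(5) @ H2 caught ⇒ 30
= 30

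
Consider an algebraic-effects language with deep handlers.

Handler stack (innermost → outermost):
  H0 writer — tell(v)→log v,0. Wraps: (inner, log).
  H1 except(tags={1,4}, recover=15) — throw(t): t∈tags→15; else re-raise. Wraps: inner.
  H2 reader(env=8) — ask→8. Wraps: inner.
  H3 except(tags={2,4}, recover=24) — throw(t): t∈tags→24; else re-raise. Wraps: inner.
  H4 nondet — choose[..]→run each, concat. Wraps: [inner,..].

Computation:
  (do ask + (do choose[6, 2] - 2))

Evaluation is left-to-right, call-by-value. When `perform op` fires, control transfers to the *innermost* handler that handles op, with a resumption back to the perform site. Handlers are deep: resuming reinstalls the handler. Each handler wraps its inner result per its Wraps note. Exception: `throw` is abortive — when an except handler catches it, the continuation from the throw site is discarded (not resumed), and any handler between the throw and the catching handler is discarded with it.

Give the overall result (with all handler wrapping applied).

Answer: [(12, ()), (8, ())]

Working:
ask @ H2 ⇒ 8
choose[6, 2] @ H4
  branch[0] choose=6:
    H0 returns (12, ())
    H1 returns (12, ())
    H2 returns (12, ())
    H3 returns (12, ())
    H4 returns [(12, ())]
  branch[1] choose=2:
    H0 returns (8, ())
    H1 returns (8, ())
    H2 returns (8, ())
    H3 returns (8, ())
    H4 returns [(8, ())]
= [(12, ()), (8, ())]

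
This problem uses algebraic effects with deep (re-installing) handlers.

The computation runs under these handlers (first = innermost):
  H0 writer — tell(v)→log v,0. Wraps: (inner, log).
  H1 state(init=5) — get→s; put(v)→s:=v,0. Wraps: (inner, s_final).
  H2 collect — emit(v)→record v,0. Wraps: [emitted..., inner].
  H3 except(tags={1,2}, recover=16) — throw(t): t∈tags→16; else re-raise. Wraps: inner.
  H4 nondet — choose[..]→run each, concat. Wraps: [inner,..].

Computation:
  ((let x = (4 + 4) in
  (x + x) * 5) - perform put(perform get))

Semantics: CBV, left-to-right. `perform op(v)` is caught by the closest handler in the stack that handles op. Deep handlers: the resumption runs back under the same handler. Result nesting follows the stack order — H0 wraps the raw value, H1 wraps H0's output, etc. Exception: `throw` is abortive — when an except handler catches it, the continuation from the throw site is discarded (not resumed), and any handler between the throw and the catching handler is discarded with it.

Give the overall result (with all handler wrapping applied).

Answer: [[((80, ()), 5)]]

Evaluation trace:
get @ H1 ⇒ 5
put(5) @ H1 ⇒ s:=5
H0 returns (80, ())
H1 returns ((80, ()), 5)
H2 returns [((80, ()), 5)]
H3 returns [((80, ()), 5)]
H4 returns [[((80, ()), 5)]]
= [[((80, ()), 5)]]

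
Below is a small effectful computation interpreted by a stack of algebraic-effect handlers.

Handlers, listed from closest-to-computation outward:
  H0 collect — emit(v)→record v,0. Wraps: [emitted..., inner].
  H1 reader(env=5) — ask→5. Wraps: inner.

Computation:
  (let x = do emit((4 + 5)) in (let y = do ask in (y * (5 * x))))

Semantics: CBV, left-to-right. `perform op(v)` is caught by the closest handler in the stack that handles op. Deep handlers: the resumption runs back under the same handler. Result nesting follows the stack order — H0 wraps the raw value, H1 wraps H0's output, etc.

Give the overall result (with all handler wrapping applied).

Answer: [9, 0]

Working:
emit(9) @ H0 ⇒ out+=9
ask @ H1 ⇒ 5
H0 returns [9, 0]
H1 returns [9, 0]
= [9, 0]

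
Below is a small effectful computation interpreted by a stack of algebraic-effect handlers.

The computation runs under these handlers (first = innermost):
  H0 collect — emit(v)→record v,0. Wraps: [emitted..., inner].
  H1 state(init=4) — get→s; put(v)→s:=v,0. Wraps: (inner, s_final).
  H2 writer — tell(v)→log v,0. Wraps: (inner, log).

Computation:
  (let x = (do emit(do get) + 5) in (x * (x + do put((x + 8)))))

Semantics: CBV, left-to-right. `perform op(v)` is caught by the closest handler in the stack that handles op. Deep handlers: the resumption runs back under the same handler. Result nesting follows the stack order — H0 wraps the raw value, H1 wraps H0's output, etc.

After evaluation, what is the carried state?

Working:
get @ H1 ⇒ 4
emit(4) @ H0 ⇒ out+=4
put(13) @ H1 ⇒ s:=13
H0 returns [4, 25]
H1 returns ([4, 25], 13)
H2 returns (([4, 25], 13), ())
= (([4, 25], 13), ())

Answer: 13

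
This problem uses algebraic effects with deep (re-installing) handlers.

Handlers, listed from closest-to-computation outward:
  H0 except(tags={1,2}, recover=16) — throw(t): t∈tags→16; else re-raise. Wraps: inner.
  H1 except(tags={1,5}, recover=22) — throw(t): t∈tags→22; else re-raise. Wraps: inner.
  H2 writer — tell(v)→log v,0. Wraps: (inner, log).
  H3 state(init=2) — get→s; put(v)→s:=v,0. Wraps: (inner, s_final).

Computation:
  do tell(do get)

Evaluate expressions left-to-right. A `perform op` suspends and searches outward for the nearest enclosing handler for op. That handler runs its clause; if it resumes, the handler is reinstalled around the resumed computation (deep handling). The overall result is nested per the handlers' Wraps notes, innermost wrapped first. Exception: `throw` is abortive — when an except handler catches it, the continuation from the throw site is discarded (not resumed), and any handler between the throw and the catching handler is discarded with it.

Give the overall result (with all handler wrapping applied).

Answer: ((0, (2)), 2)

Step-by-step:
get @ H3 ⇒ 2
tell(2) @ H2 ⇒ log+=2
H0 returns 0
H1 returns 0
H2 returns (0, (2))
H3 returns ((0, (2)), 2)
= ((0, (2)), 2)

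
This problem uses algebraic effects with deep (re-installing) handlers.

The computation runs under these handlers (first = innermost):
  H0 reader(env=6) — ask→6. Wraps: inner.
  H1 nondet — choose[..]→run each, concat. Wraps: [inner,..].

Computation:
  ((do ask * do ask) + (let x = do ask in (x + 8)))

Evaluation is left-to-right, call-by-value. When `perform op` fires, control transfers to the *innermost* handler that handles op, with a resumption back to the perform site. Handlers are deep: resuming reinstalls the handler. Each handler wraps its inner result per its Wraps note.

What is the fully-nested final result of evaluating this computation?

Step-by-step:
ask @ H0 ⇒ 6
ask @ H0 ⇒ 6
ask @ H0 ⇒ 6
H0 returns 50
H1 returns [50]
= [50]

Answer: [50]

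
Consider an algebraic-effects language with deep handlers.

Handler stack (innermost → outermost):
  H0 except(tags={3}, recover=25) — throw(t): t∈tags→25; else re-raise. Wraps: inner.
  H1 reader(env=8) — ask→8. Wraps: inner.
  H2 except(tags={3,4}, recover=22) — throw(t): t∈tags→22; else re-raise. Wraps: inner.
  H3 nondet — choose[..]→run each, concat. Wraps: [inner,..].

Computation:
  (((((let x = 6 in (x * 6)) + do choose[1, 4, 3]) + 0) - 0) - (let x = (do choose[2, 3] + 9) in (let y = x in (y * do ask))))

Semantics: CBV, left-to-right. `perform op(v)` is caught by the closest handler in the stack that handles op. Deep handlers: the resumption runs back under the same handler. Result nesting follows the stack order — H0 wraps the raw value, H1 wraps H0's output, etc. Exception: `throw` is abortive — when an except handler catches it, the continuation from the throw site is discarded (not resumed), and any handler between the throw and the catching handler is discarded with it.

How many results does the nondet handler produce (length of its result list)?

Answer: 6

Step-by-step:
choose[1, 4, 3] @ H3
  branch[0] choose=1:
    choose[2, 3] @ H3
      branch[0] choose=2:
        ask @ H1 ⇒ 8
        H0 returns -51
        H1 returns -51
        H2 returns -51
        H3 returns [-51]
      branch[1] choose=3:
        ask @ H1 ⇒ 8
        H0 returns -59
        H1 returns -59
        H2 returns -59
        H3 returns [-59]
  branch[1] choose=4:
    choose[2, 3] @ H3
      branch[0] choose=2:
        ask @ H1 ⇒ 8
        H0 returns -48
        H1 returns -48
        H2 returns -48
        H3 returns [-48]
      branch[1] choose=3:
        ask @ H1 ⇒ 8
        H0 returns -56
        H1 returns -56
        H2 returns -56
        H3 returns [-56]
  branch[2] choose=3:
    choose[2, 3] @ H3
      branch[0] choose=2:
        ask @ H1 ⇒ 8
        H0 returns -49
        H1 returns -49
        H2 returns -49
        H3 returns [-49]
      branch[1] choose=3:
        ask @ H1 ⇒ 8
        H0 returns -57
        H1 returns -57
        H2 returns -57
        H3 returns [-57]
= [-51, -59, -48, -56, -49, -57]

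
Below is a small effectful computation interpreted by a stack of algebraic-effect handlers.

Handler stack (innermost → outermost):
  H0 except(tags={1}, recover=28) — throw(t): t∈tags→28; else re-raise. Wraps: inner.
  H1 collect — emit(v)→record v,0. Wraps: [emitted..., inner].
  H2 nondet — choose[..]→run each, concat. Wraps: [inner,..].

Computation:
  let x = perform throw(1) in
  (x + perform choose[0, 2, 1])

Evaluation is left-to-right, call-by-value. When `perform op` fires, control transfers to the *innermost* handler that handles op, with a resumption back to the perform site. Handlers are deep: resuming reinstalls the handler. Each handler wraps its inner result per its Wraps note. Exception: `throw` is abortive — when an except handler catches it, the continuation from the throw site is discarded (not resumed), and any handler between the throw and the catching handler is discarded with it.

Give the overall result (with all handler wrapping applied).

Answer: [[28]]

Working:
throw(1) @ H0 caught ⇒ 28
H1 returns [28]
H2 returns [[28]]
= [[28]]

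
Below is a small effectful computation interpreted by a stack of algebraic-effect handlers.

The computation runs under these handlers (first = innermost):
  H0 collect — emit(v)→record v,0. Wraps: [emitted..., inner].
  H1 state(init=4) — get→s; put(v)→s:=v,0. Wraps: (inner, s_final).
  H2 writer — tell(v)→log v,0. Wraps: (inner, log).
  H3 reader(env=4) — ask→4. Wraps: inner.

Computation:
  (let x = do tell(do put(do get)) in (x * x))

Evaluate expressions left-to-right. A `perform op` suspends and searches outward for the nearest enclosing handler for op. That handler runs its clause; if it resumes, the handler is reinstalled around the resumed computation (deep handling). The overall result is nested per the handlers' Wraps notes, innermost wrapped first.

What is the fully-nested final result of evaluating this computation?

Evaluation trace:
get @ H1 ⇒ 4
put(4) @ H1 ⇒ s:=4
tell(0) @ H2 ⇒ log+=0
H0 returns [0]
H1 returns ([0], 4)
H2 returns (([0], 4), (0))
H3 returns (([0], 4), (0))
= (([0], 4), (0))

Answer: (([0], 4), (0))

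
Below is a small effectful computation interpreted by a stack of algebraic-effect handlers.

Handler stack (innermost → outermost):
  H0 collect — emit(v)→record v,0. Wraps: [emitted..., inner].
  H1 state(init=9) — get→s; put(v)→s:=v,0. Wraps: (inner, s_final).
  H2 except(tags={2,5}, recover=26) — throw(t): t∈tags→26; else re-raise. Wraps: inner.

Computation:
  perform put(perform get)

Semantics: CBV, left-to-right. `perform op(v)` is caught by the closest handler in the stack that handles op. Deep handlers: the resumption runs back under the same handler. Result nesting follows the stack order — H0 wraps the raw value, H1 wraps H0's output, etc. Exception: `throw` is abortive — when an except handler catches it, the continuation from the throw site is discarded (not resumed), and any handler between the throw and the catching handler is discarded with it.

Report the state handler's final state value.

Answer: 9

Working:
get @ H1 ⇒ 9
put(9) @ H1 ⇒ s:=9
H0 returns [0]
H1 returns ([0], 9)
H2 returns ([0], 9)
= ([0], 9)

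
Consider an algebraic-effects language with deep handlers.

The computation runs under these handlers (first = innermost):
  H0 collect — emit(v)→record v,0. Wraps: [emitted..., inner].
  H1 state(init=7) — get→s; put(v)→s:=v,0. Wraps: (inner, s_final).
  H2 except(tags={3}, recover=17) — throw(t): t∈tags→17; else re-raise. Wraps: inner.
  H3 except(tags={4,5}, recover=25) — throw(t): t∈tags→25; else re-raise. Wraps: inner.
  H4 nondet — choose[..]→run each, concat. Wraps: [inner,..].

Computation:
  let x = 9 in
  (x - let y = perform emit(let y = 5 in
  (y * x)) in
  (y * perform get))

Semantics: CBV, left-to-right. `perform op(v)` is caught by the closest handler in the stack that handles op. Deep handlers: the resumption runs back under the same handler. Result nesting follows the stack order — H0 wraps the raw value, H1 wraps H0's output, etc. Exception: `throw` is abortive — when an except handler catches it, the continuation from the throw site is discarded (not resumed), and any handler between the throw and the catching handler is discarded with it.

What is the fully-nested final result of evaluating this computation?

Step-by-step:
emit(45) @ H0 ⇒ out+=45
get @ H1 ⇒ 7
H0 returns [45, 9]
H1 returns ([45, 9], 7)
H2 returns ([45, 9], 7)
H3 returns ([45, 9], 7)
H4 returns [([45, 9], 7)]
= [([45, 9], 7)]

Answer: [([45, 9], 7)]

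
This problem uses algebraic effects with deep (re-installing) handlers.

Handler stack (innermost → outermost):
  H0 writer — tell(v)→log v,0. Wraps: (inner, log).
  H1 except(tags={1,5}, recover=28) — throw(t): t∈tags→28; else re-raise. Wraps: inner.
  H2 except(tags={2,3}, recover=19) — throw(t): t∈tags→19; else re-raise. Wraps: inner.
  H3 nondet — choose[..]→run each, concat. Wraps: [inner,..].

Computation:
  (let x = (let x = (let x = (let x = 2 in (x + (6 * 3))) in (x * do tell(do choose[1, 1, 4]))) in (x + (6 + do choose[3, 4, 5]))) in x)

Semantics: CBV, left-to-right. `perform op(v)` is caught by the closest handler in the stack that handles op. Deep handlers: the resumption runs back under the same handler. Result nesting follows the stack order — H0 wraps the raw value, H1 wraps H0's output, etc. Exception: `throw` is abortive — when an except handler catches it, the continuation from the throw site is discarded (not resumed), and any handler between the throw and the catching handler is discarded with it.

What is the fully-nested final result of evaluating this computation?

Step-by-step:
choose[1, 1, 4] @ H3
  branch[0] choose=1:
    tell(1) @ H0 ⇒ log+=1
    choose[3, 4, 5] @ H3
      branch[0] choose=3:
        H0 returns (9, (1))
        H1 returns (9, (1))
        H2 returns (9, (1))
        H3 returns [(9, (1))]
      branch[1] choose=4:
        H0 returns (10, (1))
        H1 returns (10, (1))
        H2 returns (10, (1))
        H3 returns [(10, (1))]
      branch[2] choose=5:
        H0 returns (11, (1))
        H1 returns (11, (1))
        H2 returns (11, (1))
        H3 returns [(11, (1))]
  branch[1] choose=1:
    tell(1) @ H0 ⇒ log+=1
    choose[3, 4, 5] @ H3
      branch[0] choose=3:
        H0 returns (9, (1))
        H1 returns (9, (1))
        H2 returns (9, (1))
        H3 returns [(9, (1))]
      branch[1] choose=4:
        H0 returns (10, (1))
        H1 returns (10, (1))
        H2 returns (10, (1))
        H3 returns [(10, (1))]
      branch[2] choose=5:
        H0 returns (11, (1))
        H1 returns (11, (1))
        H2 returns (11, (1))
        H3 returns [(11, (1))]
  branch[2] choose=4:
    tell(4) @ H0 ⇒ log+=4
    choose[3, 4, 5] @ H3
      branch[0] choose=3:
        H0 returns (9, (4))
        H1 returns (9, (4))
        H2 returns (9, (4))
        H3 returns [(9, (4))]
      branch[1] choose=4:
        H0 returns (10, (4))
        H1 returns (10, (4))
        H2 returns (10, (4))
        H3 returns [(10, (4))]
      branch[2] choose=5:
        H0 returns (11, (4))
        H1 returns (11, (4))
        H2 returns (11, (4))
        H3 returns [(11, (4))]
= [(9, (1)), (10, (1)), (11, (1)), (9, (1)), (10, (1)), (11, (1)), (9, (4)), (10, (4)), (11, (4))]

Answer: [(9, (1)), (10, (1)), (11, (1)), (9, (1)), (10, (1)), (11, (1)), (9, (4)), (10, (4)), (11, (4))]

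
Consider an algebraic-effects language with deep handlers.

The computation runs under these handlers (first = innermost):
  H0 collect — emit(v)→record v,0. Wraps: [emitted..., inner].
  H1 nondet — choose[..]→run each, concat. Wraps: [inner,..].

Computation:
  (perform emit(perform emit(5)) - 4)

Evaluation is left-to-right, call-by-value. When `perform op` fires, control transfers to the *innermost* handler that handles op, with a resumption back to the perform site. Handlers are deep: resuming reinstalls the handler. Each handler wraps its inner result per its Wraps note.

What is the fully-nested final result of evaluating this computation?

Evaluation trace:
emit(5) @ H0 ⇒ out+=5
emit(0) @ H0 ⇒ out+=0
H0 returns [5, 0, -4]
H1 returns [[5, 0, -4]]
= [[5, 0, -4]]

Answer: [[5, 0, -4]]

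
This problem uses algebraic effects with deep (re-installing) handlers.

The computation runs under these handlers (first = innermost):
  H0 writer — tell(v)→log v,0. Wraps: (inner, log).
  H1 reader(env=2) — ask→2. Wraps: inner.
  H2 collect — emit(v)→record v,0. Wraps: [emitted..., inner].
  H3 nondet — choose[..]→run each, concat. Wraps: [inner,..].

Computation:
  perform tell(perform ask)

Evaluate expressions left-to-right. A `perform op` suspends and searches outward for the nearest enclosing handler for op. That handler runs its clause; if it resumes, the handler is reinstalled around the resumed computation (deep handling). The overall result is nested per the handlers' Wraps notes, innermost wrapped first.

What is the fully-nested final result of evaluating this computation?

Answer: [[(0, (2))]]

Evaluation trace:
ask @ H1 ⇒ 2
tell(2) @ H0 ⇒ log+=2
H0 returns (0, (2))
H1 returns (0, (2))
H2 returns [(0, (2))]
H3 returns [[(0, (2))]]
= [[(0, (2))]]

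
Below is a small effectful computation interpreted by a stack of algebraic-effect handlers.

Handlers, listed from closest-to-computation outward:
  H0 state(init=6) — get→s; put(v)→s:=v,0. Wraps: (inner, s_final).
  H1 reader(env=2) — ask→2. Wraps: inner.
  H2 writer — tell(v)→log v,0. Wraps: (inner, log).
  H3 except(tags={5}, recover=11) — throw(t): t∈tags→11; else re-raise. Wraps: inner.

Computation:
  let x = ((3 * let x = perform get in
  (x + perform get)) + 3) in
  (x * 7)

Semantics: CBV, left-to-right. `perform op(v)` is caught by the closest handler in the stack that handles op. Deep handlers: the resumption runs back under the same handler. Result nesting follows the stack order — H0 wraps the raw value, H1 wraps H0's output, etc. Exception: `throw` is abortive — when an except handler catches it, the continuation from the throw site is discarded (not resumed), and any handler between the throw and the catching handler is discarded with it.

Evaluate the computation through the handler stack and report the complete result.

Working:
get @ H0 ⇒ 6
get @ H0 ⇒ 6
H0 returns (273, 6)
H1 returns (273, 6)
H2 returns ((273, 6), ())
H3 returns ((273, 6), ())
= ((273, 6), ())

Answer: ((273, 6), ())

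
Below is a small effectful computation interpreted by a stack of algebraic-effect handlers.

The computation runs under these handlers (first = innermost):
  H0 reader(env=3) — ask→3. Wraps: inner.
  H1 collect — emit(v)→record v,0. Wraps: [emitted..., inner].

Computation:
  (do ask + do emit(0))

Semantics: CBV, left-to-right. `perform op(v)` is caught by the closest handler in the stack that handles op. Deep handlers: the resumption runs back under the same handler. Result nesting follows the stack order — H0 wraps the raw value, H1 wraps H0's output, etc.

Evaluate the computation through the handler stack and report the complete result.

Working:
ask @ H0 ⇒ 3
emit(0) @ H1 ⇒ out+=0
H0 returns 3
H1 returns [0, 3]
= [0, 3]

Answer: [0, 3]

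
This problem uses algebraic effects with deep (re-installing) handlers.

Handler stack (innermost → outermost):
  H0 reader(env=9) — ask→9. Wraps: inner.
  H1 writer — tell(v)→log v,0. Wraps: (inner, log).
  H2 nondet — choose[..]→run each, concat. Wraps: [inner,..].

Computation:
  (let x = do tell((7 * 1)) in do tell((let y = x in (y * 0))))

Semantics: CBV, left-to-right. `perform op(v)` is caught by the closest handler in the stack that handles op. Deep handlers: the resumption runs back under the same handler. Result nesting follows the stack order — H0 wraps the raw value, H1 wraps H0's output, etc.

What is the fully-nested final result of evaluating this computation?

Answer: [(0, (7, 0))]

Working:
tell(7) @ H1 ⇒ log+=7
tell(0) @ H1 ⇒ log+=0
H0 returns 0
H1 returns (0, (7, 0))
H2 returns [(0, (7, 0))]
= [(0, (7, 0))]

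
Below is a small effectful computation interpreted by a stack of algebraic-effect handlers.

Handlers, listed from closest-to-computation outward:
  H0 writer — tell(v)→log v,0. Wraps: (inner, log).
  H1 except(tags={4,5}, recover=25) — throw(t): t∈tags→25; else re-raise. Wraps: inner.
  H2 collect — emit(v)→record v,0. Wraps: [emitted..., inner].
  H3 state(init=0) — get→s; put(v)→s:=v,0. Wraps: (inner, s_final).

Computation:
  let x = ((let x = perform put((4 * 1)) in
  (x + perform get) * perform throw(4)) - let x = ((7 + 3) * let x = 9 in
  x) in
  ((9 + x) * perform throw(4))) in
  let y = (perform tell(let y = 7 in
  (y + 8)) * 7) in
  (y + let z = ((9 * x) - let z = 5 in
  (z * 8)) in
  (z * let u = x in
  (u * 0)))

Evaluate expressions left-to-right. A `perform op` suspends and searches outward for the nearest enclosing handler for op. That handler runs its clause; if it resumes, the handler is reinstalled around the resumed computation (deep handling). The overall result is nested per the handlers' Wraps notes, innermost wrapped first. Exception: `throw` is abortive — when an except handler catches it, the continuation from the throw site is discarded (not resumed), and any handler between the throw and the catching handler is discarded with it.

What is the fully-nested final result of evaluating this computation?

Answer: ([25], 4)

Step-by-step:
put(4) @ H3 ⇒ s:=4
get @ H3 ⇒ 4
throw(4) @ H1 caught ⇒ 25
H2 returns [25]
H3 returns ([25], 4)
= ([25], 4)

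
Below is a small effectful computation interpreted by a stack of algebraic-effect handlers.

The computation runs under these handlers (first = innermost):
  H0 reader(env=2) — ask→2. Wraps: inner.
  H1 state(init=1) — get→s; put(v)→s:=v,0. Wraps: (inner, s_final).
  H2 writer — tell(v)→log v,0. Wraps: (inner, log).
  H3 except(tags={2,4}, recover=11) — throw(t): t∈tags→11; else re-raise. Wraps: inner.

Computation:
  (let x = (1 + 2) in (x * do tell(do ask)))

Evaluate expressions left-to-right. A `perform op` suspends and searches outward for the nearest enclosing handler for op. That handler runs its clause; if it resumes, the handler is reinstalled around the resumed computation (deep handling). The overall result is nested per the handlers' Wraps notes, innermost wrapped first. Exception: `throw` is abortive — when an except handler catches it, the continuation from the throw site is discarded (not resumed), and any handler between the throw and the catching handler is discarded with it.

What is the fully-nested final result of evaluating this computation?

Answer: ((0, 1), (2))

Step-by-step:
ask @ H0 ⇒ 2
tell(2) @ H2 ⇒ log+=2
H0 returns 0
H1 returns (0, 1)
H2 returns ((0, 1), (2))
H3 returns ((0, 1), (2))
= ((0, 1), (2))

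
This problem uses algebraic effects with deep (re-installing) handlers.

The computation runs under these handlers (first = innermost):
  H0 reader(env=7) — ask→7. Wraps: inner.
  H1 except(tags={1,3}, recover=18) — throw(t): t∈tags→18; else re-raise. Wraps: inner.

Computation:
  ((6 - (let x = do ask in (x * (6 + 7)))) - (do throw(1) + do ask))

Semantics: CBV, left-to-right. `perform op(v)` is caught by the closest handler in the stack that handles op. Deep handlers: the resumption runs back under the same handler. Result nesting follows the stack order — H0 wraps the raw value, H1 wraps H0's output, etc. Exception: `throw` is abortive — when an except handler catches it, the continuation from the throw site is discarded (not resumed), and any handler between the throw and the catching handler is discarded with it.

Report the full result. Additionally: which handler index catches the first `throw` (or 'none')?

Step-by-step:
ask @ H0 ⇒ 7
throw(1) @ H1 caught ⇒ 18
= 18

Answer: 18 ; first throw caught by: H1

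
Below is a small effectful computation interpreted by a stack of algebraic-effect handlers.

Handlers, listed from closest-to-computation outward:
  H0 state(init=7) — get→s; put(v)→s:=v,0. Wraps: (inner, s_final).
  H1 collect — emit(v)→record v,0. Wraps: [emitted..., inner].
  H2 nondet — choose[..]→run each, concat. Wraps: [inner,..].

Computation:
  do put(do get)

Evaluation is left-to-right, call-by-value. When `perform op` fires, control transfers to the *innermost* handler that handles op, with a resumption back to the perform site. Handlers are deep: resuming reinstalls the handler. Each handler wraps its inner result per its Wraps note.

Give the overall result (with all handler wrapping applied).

Answer: [[(0, 7)]]

Step-by-step:
get @ H0 ⇒ 7
put(7) @ H0 ⇒ s:=7
H0 returns (0, 7)
H1 returns [(0, 7)]
H2 returns [[(0, 7)]]
= [[(0, 7)]]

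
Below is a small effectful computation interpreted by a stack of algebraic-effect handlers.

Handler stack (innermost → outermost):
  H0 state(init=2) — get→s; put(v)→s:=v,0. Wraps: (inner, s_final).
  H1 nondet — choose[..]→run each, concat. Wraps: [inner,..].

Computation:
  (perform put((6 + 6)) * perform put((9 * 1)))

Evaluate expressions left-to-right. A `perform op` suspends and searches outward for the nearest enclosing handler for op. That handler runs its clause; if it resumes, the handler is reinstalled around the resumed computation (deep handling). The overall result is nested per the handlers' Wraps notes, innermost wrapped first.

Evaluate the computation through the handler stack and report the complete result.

Evaluation trace:
put(12) @ H0 ⇒ s:=12
put(9) @ H0 ⇒ s:=9
H0 returns (0, 9)
H1 returns [(0, 9)]
= [(0, 9)]

Answer: [(0, 9)]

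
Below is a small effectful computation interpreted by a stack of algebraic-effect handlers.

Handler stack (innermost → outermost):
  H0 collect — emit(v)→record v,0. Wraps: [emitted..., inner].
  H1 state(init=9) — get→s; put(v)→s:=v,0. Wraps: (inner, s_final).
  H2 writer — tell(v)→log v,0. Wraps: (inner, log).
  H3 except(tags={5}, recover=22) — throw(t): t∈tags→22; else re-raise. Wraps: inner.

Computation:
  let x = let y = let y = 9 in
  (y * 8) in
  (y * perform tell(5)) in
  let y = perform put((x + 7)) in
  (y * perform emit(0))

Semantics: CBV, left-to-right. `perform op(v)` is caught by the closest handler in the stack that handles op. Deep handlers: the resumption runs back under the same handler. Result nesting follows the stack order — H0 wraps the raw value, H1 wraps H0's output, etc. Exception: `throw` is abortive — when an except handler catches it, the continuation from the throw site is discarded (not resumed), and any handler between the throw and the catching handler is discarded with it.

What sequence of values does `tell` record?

Working:
tell(5) @ H2 ⇒ log+=5
put(7) @ H1 ⇒ s:=7
emit(0) @ H0 ⇒ out+=0
H0 returns [0, 0]
H1 returns ([0, 0], 7)
H2 returns (([0, 0], 7), (5))
H3 returns (([0, 0], 7), (5))
= (([0, 0], 7), (5))

Answer: (5)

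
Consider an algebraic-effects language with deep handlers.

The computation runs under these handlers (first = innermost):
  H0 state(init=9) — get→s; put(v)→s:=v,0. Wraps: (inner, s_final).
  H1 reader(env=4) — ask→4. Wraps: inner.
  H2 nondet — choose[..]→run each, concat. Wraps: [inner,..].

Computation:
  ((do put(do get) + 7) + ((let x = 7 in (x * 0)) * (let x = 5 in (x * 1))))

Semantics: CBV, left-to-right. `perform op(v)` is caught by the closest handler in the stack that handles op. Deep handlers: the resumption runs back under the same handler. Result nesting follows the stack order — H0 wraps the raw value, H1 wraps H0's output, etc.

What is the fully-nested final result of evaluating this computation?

Evaluation trace:
get @ H0 ⇒ 9
put(9) @ H0 ⇒ s:=9
H0 returns (7, 9)
H1 returns (7, 9)
H2 returns [(7, 9)]
= [(7, 9)]

Answer: [(7, 9)]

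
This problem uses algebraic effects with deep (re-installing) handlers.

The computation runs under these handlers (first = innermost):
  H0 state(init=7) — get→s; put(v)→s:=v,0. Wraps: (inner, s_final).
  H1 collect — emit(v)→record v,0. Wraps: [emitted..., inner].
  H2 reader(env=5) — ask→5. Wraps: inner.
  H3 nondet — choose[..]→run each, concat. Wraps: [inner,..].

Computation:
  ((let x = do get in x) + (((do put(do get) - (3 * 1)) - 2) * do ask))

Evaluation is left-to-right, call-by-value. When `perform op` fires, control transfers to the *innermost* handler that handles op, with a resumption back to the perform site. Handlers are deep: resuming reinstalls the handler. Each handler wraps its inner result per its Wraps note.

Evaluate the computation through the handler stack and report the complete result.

Answer: [[(-18, 7)]]

Working:
get @ H0 ⇒ 7
get @ H0 ⇒ 7
put(7) @ H0 ⇒ s:=7
ask @ H2 ⇒ 5
H0 returns (-18, 7)
H1 returns [(-18, 7)]
H2 returns [(-18, 7)]
H3 returns [[(-18, 7)]]
= [[(-18, 7)]]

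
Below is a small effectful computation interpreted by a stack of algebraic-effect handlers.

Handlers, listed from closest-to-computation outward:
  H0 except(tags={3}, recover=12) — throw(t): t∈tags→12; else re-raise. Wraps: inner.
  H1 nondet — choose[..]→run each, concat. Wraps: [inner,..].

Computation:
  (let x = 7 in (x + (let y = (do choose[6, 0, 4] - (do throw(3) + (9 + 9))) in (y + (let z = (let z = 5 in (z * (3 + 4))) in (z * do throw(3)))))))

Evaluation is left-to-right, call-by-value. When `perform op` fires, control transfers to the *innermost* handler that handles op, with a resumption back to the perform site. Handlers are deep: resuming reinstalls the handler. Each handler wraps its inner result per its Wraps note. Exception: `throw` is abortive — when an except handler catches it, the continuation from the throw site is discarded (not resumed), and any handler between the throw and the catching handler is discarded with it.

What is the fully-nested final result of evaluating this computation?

Evaluation trace:
choose[6, 0, 4] @ H1
  branch[0] choose=6:
    throw(3) @ H0 caught ⇒ 12
    H1 returns [12]
  branch[1] choose=0:
    throw(3) @ H0 caught ⇒ 12
    H1 returns [12]
  branch[2] choose=4:
    throw(3) @ H0 caught ⇒ 12
    H1 returns [12]
= [12, 12, 12]

Answer: [12, 12, 12]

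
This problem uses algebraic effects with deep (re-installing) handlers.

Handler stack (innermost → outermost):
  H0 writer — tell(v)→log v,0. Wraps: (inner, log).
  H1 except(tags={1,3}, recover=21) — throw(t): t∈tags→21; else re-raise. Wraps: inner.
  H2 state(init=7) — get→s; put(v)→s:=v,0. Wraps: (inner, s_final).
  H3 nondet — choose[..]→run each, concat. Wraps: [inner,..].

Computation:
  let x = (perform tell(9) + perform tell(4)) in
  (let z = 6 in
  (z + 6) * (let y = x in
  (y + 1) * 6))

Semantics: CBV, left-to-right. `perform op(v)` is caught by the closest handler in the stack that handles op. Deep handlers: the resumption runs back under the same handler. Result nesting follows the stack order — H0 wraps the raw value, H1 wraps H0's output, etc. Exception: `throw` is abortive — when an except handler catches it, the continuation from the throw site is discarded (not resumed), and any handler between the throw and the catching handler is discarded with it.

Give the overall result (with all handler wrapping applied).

Step-by-step:
tell(9) @ H0 ⇒ log+=9
tell(4) @ H0 ⇒ log+=4
H0 returns (72, (9, 4))
H1 returns (72, (9, 4))
H2 returns ((72, (9, 4)), 7)
H3 returns [((72, (9, 4)), 7)]
= [((72, (9, 4)), 7)]

Answer: [((72, (9, 4)), 7)]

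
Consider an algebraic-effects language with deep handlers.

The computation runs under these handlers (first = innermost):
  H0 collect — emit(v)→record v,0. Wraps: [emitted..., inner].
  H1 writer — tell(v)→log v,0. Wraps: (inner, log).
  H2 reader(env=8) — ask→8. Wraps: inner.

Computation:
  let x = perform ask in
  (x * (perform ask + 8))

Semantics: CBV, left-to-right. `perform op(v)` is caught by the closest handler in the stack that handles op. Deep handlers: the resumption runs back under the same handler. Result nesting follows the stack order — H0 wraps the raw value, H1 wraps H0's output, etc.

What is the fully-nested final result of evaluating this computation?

Answer: ([128], ())

Step-by-step:
ask @ H2 ⇒ 8
ask @ H2 ⇒ 8
H0 returns [128]
H1 returns ([128], ())
H2 returns ([128], ())
= ([128], ())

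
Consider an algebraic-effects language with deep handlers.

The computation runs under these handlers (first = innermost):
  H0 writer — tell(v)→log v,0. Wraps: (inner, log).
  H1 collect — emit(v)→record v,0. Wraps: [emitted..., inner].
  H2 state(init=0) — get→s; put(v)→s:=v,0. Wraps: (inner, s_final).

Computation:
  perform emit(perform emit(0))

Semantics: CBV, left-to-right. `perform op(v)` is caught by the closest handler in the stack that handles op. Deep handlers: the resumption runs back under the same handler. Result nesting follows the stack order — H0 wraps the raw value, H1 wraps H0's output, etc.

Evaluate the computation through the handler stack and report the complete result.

Working:
emit(0) @ H1 ⇒ out+=0
emit(0) @ H1 ⇒ out+=0
H0 returns (0, ())
H1 returns [0, 0, (0, ())]
H2 returns ([0, 0, (0, ())], 0)
= ([0, 0, (0, ())], 0)

Answer: ([0, 0, (0, ())], 0)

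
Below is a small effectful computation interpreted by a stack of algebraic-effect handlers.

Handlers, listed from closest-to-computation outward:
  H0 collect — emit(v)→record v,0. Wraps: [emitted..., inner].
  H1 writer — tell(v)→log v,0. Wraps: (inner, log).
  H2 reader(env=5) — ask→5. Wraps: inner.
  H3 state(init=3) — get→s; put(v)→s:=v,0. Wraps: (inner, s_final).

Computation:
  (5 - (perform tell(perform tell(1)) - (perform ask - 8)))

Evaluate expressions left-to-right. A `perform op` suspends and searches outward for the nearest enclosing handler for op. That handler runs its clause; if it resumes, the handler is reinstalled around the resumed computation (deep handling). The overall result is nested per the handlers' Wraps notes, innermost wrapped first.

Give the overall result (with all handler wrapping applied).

Answer: (([2], (1, 0)), 3)

Working:
tell(1) @ H1 ⇒ log+=1
tell(0) @ H1 ⇒ log+=0
ask @ H2 ⇒ 5
H0 returns [2]
H1 returns ([2], (1, 0))
H2 returns ([2], (1, 0))
H3 returns (([2], (1, 0)), 3)
= (([2], (1, 0)), 3)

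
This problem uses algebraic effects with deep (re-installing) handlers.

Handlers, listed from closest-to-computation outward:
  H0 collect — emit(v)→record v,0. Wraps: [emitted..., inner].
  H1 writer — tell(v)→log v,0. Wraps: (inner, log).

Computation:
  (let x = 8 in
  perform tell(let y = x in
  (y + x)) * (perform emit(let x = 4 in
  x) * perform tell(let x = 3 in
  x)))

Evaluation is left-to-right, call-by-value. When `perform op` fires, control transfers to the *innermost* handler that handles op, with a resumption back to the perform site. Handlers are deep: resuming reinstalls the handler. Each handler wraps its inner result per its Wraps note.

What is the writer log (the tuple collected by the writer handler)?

Step-by-step:
tell(16) @ H1 ⇒ log+=16
emit(4) @ H0 ⇒ out+=4
tell(3) @ H1 ⇒ log+=3
H0 returns [4, 0]
H1 returns ([4, 0], (16, 3))
= ([4, 0], (16, 3))

Answer: (16, 3)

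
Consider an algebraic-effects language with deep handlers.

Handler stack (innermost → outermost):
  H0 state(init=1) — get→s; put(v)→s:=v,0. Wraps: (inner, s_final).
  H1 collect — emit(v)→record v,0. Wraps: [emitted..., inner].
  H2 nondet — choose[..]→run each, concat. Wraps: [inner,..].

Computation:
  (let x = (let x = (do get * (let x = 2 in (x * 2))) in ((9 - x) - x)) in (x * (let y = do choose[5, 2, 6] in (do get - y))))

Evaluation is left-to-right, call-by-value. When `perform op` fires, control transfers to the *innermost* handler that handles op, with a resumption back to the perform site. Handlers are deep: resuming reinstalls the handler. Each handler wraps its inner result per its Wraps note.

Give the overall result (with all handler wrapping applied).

Working:
get @ H0 ⇒ 1
choose[5, 2, 6] @ H2
  branch[0] choose=5:
    get @ H0 ⇒ 1
    H0 returns (-4, 1)
    H1 returns [(-4, 1)]
    H2 returns [[(-4, 1)]]
  branch[1] choose=2:
    get @ H0 ⇒ 1
    H0 returns (-1, 1)
    H1 returns [(-1, 1)]
    H2 returns [[(-1, 1)]]
  branch[2] choose=6:
    get @ H0 ⇒ 1
    H0 returns (-5, 1)
    H1 returns [(-5, 1)]
    H2 returns [[(-5, 1)]]
= [[(-4, 1)], [(-1, 1)], [(-5, 1)]]

Answer: [[(-4, 1)], [(-1, 1)], [(-5, 1)]]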